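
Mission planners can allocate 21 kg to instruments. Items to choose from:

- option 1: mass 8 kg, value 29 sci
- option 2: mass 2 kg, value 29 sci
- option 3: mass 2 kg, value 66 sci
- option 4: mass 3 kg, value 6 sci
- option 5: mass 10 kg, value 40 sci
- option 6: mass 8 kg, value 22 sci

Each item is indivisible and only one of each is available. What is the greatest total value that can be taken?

146 sci

Check high-value combinations within 21 kg:
- option 1+option 2+option 3+option 6: mass 8+2+2+8=20, value 29+29+66+22=146
- option 2+option 3+option 4+option 5: mass 2+2+3+10=17, value 29+66+6+40=141
- option 2+option 3+option 5: mass 2+2+10=14, value 29+66+40=135
- option 1+option 3+option 5: mass 8+2+10=20, value 29+66+40=135
Best: 146 sci.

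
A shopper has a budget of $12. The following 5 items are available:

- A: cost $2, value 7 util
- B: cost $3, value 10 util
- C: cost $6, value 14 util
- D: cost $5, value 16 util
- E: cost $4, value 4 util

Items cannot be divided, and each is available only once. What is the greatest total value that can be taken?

Check high-value combinations within $12:
- A+B+D: cost 2+3+5=10, value 7+10+16=33
- A+B+C: cost 2+3+6=11, value 7+10+14=31
- C+D: cost 6+5=11, value 14+16=30
- B+D+E: cost 3+5+4=12, value 10+16+4=30
Best: 33 util.

33 util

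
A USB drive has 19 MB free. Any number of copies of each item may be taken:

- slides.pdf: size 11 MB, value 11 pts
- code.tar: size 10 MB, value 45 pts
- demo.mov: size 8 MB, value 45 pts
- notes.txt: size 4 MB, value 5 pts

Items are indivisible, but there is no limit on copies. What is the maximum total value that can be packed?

90 pts

Best value-per-unit is demo.mov at 45/8; filling with it alone gives 2×45 = 90.
Optimal mix: 1×code.tar + 1×demo.mov → size 18, value 90.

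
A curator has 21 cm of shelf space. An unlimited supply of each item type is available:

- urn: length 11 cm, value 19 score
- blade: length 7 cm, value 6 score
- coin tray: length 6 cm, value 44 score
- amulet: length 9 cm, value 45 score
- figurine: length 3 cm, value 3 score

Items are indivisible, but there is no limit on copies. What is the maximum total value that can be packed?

135 score

Best value-per-unit is coin tray at 44/6; filling with it alone gives 3×44 = 132.
Optimal mix: 3×coin tray + 1×figurine → length 21, value 135.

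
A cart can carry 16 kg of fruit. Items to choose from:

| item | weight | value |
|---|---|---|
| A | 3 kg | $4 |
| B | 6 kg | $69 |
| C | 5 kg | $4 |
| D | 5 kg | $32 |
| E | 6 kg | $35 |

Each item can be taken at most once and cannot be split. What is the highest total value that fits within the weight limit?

This is a 0/1 knapsack; check combinations near the capacity.
- A+B+E: weight 3+6+6=15, value 4+69+35=108
- A+B+D: weight 3+6+5=14, value 4+69+32=105
- B+C+D: weight 6+5+5=16, value 69+4+32=105
- B+E: weight 6+6=12, value 69+35=104
Best: $108.

$108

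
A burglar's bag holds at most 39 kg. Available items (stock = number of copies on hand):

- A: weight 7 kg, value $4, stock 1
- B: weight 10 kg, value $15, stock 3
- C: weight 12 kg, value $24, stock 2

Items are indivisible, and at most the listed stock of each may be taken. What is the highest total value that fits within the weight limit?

Best selections within weight 39 and stock limits:
- 1×B + 2×C: weight 34, value 63
- 1×A + 2×B + 1×C: weight 39, value 58
- 2×B + 1×C: weight 32, value 54
Best: $63.

$63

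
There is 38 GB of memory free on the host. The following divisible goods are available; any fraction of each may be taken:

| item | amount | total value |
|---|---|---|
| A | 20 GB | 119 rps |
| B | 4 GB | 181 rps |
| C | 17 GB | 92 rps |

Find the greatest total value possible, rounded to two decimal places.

Take in order of value per unit:
- B (181/4 per unit): all 4 → value 181, running total 181.00
- A (119/20 per unit): all 20 → value 119, running total 300.00
- C (92/17 per unit): 14 of 17 → value 14×92/17 = 75.7647, running total 375.76
Total 375.76.

375.76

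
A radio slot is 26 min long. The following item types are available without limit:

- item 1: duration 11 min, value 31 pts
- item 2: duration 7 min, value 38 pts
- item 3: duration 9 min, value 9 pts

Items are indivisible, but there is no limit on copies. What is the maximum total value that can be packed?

114 pts

Best value-per-unit is item 2 at 38/7, and filling with it alone uses duration 3×7=21. No mix of the others beats 3×38 = 114.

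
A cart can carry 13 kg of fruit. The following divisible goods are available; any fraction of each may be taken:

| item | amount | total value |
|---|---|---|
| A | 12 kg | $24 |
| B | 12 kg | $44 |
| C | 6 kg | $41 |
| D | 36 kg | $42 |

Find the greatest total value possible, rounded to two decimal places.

Take in order of value per unit:
- C (41/6 per unit): all 6 → value 41, running total 41.00
- B (44/12 per unit): 7 of 12 → value 7×44/12 = 25.6667, running total 66.67
Total 66.67.

66.67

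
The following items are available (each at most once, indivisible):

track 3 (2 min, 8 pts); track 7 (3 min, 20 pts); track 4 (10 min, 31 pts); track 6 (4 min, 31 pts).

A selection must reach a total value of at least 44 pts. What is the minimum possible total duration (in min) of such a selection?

7

Subsets with value ≥ 44, sorted by total duration:
- track 7+track 6: duration 7, value 51
- track 3+track 7+track 6: duration 9, value 59
- track 7+track 4: duration 13, value 51
Minimum duration: 7 min.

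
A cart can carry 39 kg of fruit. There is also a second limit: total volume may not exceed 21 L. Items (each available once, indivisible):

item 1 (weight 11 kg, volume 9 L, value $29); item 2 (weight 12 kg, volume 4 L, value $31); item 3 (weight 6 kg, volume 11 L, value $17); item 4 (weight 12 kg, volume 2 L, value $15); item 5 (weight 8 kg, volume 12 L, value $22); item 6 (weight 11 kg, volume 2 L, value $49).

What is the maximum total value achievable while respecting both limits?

$109

Feasible sets respecting both limits:
- item 1+item 2+item 6: weight 34, volume 15, value 109
- item 2+item 5+item 6: weight 31, volume 18, value 102
- item 2+item 3+item 6: weight 29, volume 17, value 97
Best: $109.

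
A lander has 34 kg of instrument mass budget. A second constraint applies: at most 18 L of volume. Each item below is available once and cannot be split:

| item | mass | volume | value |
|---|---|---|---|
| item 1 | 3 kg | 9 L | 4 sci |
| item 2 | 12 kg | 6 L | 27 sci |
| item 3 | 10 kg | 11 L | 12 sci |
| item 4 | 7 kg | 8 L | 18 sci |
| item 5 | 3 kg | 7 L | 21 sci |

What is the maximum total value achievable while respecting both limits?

Feasible sets respecting both limits:
- item 2+item 5: mass 15, volume 13, value 48
- item 2+item 4: mass 19, volume 14, value 45
- item 2+item 3: mass 22, volume 17, value 39
- item 4+item 5: mass 10, volume 15, value 39
Best: 48 sci.

48 sci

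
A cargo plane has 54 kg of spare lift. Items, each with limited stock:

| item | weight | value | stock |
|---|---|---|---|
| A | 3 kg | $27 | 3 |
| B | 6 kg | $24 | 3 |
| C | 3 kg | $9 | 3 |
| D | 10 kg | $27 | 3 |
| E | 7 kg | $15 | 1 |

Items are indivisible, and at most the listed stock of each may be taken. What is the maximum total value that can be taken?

$225

Best selections within weight 54 and stock limits:
- 3×A + 3×B + 2×C + 2×D: weight 53, value 225
- 3×A + 3×B + 3×C + 1×D + 1×E: weight 53, value 222
- 3×A + 3×B + 2×D + 1×E: weight 54, value 222
Best: $225.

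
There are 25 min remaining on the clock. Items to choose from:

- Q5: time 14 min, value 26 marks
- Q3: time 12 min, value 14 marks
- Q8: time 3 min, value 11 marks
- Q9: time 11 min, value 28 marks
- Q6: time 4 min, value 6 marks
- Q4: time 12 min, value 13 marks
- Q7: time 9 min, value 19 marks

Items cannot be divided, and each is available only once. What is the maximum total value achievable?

58 marks

Check high-value combinations within 25 min:
- Q8+Q9+Q7: time 3+11+9=23, value 11+28+19=58
- Q5+Q9: time 14+11=25, value 26+28=54
- Q9+Q6+Q7: time 11+4+9=24, value 28+6+19=53
- Q9+Q7: time 11+9=20, value 28+19=47
Best: 58 marks.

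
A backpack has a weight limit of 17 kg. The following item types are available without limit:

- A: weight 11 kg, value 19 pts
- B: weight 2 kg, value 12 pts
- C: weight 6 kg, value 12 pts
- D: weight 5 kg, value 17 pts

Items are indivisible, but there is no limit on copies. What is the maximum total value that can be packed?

96 pts

Best value-per-unit is B at 12/2, and filling with it alone uses weight 8×2=16. No mix of the others beats 8×12 = 96.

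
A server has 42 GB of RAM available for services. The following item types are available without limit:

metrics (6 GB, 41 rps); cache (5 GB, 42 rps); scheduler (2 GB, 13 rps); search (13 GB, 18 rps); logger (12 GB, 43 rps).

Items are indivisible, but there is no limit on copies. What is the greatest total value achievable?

Best value-per-unit is cache at 42/5; filling with it alone gives 8×42 = 336.
Optimal mix: 8×cache + 1×scheduler → memory 42, value 349.

349 rps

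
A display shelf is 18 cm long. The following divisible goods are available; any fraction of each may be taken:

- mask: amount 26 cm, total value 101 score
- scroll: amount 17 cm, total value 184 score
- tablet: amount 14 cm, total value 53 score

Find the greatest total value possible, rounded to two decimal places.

Take in order of value per unit:
- scroll (184/17 per unit): all 17 → value 184, running total 184.00
- mask (101/26 per unit): 1 of 26 → value 1×101/26 = 3.8846, running total 187.88
Total 187.88.

187.88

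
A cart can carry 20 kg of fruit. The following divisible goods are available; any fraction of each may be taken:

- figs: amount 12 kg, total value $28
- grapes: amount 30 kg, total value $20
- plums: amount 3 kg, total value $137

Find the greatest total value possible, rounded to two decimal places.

168.33

Take in order of value per unit:
- plums (137/3 per unit): all 3 → value 137, running total 137.00
- figs (28/12 per unit): all 12 → value 28, running total 165.00
- grapes (20/30 per unit): 5 of 30 → value 5×20/30 = 3.3333, running total 168.33
Total 168.33.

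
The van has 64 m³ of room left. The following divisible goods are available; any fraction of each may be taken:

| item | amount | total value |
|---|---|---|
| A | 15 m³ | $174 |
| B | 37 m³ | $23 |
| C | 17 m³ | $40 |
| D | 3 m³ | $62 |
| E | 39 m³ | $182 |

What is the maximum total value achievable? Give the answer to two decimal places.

Take in order of value per unit:
- D (62/3 per unit): all 3 → value 62, running total 62.00
- A (174/15 per unit): all 15 → value 174, running total 236.00
- E (182/39 per unit): all 39 → value 182, running total 418.00
- C (40/17 per unit): 7 of 17 → value 7×40/17 = 16.4706, running total 434.47
Total 434.47.

434.47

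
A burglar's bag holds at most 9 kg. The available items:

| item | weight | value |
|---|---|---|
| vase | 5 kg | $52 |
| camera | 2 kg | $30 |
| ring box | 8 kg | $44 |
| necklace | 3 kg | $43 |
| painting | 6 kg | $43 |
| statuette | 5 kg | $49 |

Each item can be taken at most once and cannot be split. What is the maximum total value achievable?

$95

This is a 0/1 knapsack; check combinations near the capacity.
- vase+necklace: weight 5+3=8, value 52+43=95
- necklace+statuette: weight 3+5=8, value 43+49=92
- necklace+painting: weight 3+6=9, value 43+43=86
- vase+camera: weight 5+2=7, value 52+30=82
Best: $95.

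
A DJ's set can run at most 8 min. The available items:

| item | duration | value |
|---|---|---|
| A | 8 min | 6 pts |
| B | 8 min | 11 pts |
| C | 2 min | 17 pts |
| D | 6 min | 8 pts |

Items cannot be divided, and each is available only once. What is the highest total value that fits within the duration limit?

Check high-value combinations within 8 min:
- C+D: duration 2+6=8, value 17+8=25
- C: duration 2, value 17
- B: duration 8, value 11
Best: 25 pts.

25 pts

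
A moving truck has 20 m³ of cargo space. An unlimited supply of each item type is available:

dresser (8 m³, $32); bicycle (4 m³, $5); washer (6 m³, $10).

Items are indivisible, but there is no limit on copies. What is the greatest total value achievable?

$69

Best value-per-unit is dresser at 32/8; filling with it alone gives 2×32 = 64.
Optimal mix: 2×dresser + 1×bicycle → volume 20, value 69.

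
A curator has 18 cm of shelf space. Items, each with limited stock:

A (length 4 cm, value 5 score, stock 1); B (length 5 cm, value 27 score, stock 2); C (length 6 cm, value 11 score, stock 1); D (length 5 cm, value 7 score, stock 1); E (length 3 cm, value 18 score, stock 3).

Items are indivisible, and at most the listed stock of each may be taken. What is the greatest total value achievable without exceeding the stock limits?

90 score

Top feasible selections:
- 2×B + 2×E: length 16, value 90
- 1×A + 1×B + 3×E: length 18, value 86
- 1×B + 3×E: length 14, value 81
Best: 90 score.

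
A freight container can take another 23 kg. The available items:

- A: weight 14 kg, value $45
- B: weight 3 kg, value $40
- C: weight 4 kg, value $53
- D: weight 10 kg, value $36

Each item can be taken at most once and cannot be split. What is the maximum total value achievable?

Check high-value combinations within 23 kg:
- A+B+C: weight 14+3+4=21, value 45+40+53=138
- B+C+D: weight 3+4+10=17, value 40+53+36=129
- A+C: weight 14+4=18, value 45+53=98
Best: $138.

$138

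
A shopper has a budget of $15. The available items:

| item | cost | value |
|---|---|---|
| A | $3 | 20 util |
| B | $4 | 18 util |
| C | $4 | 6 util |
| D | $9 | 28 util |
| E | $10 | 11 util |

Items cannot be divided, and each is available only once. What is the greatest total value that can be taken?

48 util

Check high-value combinations within $15:
- A+D: cost 3+9=12, value 20+28=48
- B+D: cost 4+9=13, value 18+28=46
- A+B+C: cost 3+4+4=11, value 20+18+6=44
Best: 48 util.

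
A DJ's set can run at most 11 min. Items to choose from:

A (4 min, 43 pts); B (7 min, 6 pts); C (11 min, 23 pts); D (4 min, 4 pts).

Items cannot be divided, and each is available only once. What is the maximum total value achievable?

Check high-value combinations within 11 min:
- A+B: duration 4+7=11, value 43+6=49
- A+D: duration 4+4=8, value 43+4=47
- A: duration 4, value 43
Best: 49 pts.

49 pts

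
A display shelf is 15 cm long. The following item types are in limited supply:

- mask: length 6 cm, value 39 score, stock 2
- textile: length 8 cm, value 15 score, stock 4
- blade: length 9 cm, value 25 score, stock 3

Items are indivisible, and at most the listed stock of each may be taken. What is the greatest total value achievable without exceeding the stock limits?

78 score

Top feasible selections:
- 2×mask: length 12, value 78
- 1×mask + 1×blade: length 15, value 64
Best: 78 score.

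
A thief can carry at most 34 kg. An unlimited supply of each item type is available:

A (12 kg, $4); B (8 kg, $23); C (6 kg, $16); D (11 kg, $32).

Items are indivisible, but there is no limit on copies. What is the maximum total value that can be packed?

$96

Best value-per-unit is D at 32/11; filling with it alone gives 3×32 = 96.
Optimal mix: 2×C + 2×D → weight 34, value 96.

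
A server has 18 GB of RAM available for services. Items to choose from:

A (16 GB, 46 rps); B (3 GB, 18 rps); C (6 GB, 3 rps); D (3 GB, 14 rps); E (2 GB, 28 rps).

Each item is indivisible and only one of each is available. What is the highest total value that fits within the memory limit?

74 rps

This is a 0/1 knapsack; check combinations near the capacity.
- A+E: memory 16+2=18, value 46+28=74
- B+C+D+E: memory 3+6+3+2=14, value 18+3+14+28=63
- B+D+E: memory 3+3+2=8, value 18+14+28=60
- B+C+E: memory 3+6+2=11, value 18+3+28=49
- B+E: memory 3+2=5, value 18+28=46
Best: 74 rps.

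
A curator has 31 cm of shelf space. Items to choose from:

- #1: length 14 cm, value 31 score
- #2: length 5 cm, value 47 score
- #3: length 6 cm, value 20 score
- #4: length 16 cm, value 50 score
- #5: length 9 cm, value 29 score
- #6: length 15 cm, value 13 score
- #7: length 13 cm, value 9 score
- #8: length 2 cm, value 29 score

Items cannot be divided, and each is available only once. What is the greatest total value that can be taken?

146 score

This is a 0/1 knapsack; check combinations near the capacity.
- #2+#3+#4+#8: length 5+6+16+2=29, value 47+20+50+29=146
- #1+#2+#5+#8: length 14+5+9+2=30, value 31+47+29+29=136
- #1+#2+#3+#8: length 14+5+6+2=27, value 31+47+20+29=127
- #2+#4+#8: length 5+16+2=23, value 47+50+29=126
- #2+#4+#5: length 5+16+9=30, value 47+50+29=126
Best: 146 score.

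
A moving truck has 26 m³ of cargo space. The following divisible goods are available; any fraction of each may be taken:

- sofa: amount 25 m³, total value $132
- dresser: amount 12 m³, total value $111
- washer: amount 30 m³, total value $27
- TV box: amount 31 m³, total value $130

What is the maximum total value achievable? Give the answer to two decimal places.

Take in order of value per unit:
- dresser (111/12 per unit): all 12 → value 111, running total 111.00
- sofa (132/25 per unit): 14 of 25 → value 14×132/25 = 73.9200, running total 184.92
Total 184.92.

184.92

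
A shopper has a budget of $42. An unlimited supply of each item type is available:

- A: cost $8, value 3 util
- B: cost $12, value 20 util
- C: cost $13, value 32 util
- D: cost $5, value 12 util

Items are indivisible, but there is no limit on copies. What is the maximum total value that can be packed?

100 util

Best value-per-unit is C at 32/13; filling with it alone gives 3×32 = 96.
Optimal mix: 2×C + 3×D → cost 41, value 100.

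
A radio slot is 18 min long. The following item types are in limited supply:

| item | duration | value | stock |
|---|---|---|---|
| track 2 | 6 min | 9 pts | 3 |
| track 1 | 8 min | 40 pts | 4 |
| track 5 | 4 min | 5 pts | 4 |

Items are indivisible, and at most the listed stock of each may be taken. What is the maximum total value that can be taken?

80 pts

Top feasible selections:
- 2×track 1: duration 16, value 80
- 1×track 2 + 1×track 1 + 1×track 5: duration 18, value 54
- 1×track 1 + 2×track 5: duration 16, value 50
Best: 80 pts.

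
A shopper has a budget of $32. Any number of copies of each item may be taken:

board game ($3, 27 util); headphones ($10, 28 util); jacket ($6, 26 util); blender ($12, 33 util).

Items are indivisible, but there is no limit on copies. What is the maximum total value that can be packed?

Best value-per-unit is board game at 27/3, and filling with it alone uses cost 10×3=30. No mix of the others beats 10×27 = 270.

270 util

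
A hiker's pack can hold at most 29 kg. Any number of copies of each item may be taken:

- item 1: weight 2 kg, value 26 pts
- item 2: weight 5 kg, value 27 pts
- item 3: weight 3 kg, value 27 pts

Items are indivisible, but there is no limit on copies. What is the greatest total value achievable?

Best value-per-unit is item 1 at 26/2; filling with it alone gives 14×26 = 364.
Optimal mix: 13×item 1 + 1×item 3 → weight 29, value 365.

365 pts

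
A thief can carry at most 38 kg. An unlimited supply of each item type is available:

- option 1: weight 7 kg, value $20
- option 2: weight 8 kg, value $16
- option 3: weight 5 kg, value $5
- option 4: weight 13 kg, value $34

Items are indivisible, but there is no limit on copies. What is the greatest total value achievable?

$100

Best value-per-unit is option 1 at 20/7, and filling with it alone uses weight 5×7=35. No mix of the others beats 5×20 = 100.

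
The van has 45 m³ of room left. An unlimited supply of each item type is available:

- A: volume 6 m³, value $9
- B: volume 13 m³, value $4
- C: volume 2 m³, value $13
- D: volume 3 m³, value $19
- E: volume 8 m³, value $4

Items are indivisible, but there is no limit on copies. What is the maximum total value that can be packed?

Best value-per-unit is C at 13/2; filling with it alone gives 22×13 = 286.
Optimal mix: 21×C + 1×D → volume 45, value 292.

$292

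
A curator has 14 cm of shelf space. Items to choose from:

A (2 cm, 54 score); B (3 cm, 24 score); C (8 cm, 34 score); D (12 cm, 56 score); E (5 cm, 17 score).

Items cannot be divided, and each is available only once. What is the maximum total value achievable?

Check high-value combinations within 14 cm:
- A+B+C: length 2+3+8=13, value 54+24+34=112
- A+D: length 2+12=14, value 54+56=110
- A+B+E: length 2+3+5=10, value 54+24+17=95
- A+C: length 2+8=10, value 54+34=88
- A+B: length 2+3=5, value 54+24=78
Best: 112 score.

112 score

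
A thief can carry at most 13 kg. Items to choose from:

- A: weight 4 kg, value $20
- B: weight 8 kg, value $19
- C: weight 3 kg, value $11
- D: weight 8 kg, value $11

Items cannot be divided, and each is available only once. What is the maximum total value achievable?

$39

Check high-value combinations within 13 kg:
- A+B: weight 4+8=12, value 20+19=39
- A+C: weight 4+3=7, value 20+11=31
- A+D: weight 4+8=12, value 20+11=31
Best: $39.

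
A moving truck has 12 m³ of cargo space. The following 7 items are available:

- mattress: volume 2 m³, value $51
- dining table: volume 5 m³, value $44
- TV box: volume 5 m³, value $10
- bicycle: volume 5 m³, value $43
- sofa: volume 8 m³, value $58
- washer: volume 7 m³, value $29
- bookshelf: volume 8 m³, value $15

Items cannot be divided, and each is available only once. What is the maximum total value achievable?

$138

This is a 0/1 knapsack; check combinations near the capacity.
- mattress+dining table+bicycle: volume 2+5+5=12, value 51+44+43=138
- mattress+sofa: volume 2+8=10, value 51+58=109
- mattress+dining table+TV box: volume 2+5+5=12, value 51+44+10=105
Best: $138.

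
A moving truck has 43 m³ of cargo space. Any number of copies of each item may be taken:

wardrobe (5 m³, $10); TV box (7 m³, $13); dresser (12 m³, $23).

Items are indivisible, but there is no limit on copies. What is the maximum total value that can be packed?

Best value-per-unit is wardrobe at 10/5; filling with it alone gives 8×10 = 80.
Optimal mix: 7×wardrobe + 1×TV box → volume 42, value 83.

$83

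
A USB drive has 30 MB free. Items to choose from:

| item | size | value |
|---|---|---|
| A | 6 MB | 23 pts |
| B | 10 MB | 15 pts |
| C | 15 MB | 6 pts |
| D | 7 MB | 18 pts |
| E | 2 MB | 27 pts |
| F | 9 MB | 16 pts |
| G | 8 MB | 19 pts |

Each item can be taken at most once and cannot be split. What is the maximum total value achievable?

Check high-value combinations within 30 MB:
- A+D+E+G: size 6+7+2+8=23, value 23+18+27+19=87
- A+E+F+G: size 6+2+9+8=25, value 23+27+16+19=85
- A+D+E+F: size 6+7+2+9=24, value 23+18+27+16=84
- A+B+E+G: size 6+10+2+8=26, value 23+15+27+19=84
- A+B+D+E: size 6+10+7+2=25, value 23+15+18+27=83
Best: 87 pts.

87 pts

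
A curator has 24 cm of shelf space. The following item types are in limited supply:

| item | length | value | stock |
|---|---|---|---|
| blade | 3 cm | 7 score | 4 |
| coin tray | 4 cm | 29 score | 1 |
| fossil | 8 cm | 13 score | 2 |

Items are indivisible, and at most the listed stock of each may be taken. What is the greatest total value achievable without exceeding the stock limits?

70 score

Best selections within length 24 and stock limits:
- 4×blade + 1×coin tray + 1×fossil: length 24, value 70
- 3×blade + 1×coin tray + 1×fossil: length 21, value 63
- 1×blade + 1×coin tray + 2×fossil: length 23, value 62
- 4×blade + 1×coin tray: length 16, value 57
Best: 70 score.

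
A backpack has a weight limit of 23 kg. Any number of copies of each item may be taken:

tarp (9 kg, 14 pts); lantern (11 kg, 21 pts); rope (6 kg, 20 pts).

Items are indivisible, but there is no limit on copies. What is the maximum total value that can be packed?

Best value-per-unit is rope at 20/6; filling with it alone gives 3×20 = 60.
Optimal mix: 1×lantern + 2×rope → weight 23, value 61.

61 pts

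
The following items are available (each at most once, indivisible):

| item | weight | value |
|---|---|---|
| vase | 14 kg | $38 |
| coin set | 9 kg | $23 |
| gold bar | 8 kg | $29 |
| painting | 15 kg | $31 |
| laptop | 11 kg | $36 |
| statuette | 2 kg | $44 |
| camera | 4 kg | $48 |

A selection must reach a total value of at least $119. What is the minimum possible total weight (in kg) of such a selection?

14

Subsets with value ≥ 119, sorted by total weight:
- gold bar+statuette+camera: weight 14, value 121
- laptop+statuette+camera: weight 17, value 128
- vase+statuette+camera: weight 20, value 130
- painting+statuette+camera: weight 21, value 123
Minimum weight: 14 kg.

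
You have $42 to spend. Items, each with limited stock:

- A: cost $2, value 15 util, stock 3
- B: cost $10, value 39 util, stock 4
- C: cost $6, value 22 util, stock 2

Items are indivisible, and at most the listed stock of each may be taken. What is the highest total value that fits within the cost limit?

184 util

Top feasible selections:
- 3×A + 3×B + 1×C: cost 42, value 184
- 1×A + 4×B: cost 42, value 171
Best: 184 util.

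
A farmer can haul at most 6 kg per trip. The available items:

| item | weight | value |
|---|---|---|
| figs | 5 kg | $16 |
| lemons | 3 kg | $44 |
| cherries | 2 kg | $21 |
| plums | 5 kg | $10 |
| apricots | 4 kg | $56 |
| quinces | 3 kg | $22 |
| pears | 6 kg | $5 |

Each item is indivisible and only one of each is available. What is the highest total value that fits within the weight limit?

Check high-value combinations within 6 kg:
- cherries+apricots: weight 2+4=6, value 21+56=77
- lemons+quinces: weight 3+3=6, value 44+22=66
- lemons+cherries: weight 3+2=5, value 44+21=65
- apricots: weight 4, value 56
Best: $77.

$77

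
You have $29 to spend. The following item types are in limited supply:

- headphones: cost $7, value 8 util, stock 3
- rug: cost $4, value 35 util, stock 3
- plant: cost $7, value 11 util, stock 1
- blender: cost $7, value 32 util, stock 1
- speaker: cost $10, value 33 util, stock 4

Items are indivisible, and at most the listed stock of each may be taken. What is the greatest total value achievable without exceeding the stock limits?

Top feasible selections:
- 3×rug + 1×blender + 1×speaker: cost 29, value 170
- 3×rug + 1×plant + 1×speaker: cost 29, value 149
- 3×rug + 1×plant + 1×blender: cost 26, value 148
- 1×headphones + 3×rug + 1×speaker: cost 29, value 146
Best: 170 util.

170 util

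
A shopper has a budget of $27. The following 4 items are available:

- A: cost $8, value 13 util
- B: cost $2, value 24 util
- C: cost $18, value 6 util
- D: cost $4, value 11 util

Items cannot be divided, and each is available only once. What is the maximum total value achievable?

Check high-value combinations within $27:
- A+B+D: cost 8+2+4=14, value 13+24+11=48
- B+C+D: cost 2+18+4=24, value 24+6+11=41
- A+B: cost 8+2=10, value 13+24=37
Best: 48 util.

48 util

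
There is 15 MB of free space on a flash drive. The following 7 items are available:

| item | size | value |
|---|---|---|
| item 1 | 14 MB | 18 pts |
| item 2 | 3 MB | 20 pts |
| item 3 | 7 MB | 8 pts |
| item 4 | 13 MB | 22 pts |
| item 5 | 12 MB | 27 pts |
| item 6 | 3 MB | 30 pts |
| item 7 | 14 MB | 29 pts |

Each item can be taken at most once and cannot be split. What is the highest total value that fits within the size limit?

58 pts

Check high-value combinations within 15 MB:
- item 2+item 3+item 6: size 3+7+3=13, value 20+8+30=58
- item 5+item 6: size 12+3=15, value 27+30=57
- item 2+item 6: size 3+3=6, value 20+30=50
- item 2+item 5: size 3+12=15, value 20+27=47
Best: 58 pts.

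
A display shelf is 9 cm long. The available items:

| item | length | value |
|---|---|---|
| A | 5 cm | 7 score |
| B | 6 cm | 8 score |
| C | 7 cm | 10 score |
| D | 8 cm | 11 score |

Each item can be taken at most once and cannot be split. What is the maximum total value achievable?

Check high-value combinations within 9 cm:
- D: length 8, value 11
- C: length 7, value 10
- B: length 6, value 8
- A: length 5, value 7
Best: 11 score.

11 score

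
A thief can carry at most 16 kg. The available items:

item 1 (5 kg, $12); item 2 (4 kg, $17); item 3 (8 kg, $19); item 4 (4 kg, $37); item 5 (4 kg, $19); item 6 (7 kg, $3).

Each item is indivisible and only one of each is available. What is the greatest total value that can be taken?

Check high-value combinations within 16 kg:
- item 3+item 4+item 5: weight 8+4+4=16, value 19+37+19=75
- item 2+item 4+item 5: weight 4+4+4=12, value 17+37+19=73
- item 2+item 3+item 4: weight 4+8+4=16, value 17+19+37=73
Best: $75.

$75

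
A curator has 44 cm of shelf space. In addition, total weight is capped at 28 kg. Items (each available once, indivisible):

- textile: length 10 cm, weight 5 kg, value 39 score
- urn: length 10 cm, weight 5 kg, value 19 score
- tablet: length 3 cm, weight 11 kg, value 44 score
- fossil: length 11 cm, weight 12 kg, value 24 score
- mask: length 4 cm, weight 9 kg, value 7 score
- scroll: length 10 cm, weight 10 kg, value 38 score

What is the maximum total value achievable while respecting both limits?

Feasible sets respecting both limits:
- textile+tablet+scroll: length 23, weight 26, value 121
- textile+tablet+fossil: length 24, weight 28, value 107
- textile+urn+tablet: length 23, weight 21, value 102
- urn+tablet+scroll: length 23, weight 26, value 101
Best: 121 score.

121 score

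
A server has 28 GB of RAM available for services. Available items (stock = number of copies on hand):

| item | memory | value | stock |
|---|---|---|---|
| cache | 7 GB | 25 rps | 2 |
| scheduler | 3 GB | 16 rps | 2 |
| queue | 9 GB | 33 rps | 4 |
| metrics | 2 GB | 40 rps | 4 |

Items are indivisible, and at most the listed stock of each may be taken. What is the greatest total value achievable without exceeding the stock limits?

Top feasible selections:
- 2×cache + 2×scheduler + 4×metrics: memory 28, value 242
- 1×cache + 1×scheduler + 1×queue + 4×metrics: memory 27, value 234
- 2×cache + 1×scheduler + 4×metrics: memory 25, value 226
Best: 242 rps.

242 rps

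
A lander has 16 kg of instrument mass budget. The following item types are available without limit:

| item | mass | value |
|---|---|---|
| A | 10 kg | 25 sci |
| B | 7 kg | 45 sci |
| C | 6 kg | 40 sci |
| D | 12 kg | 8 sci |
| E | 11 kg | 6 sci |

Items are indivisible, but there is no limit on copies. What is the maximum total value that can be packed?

Best value-per-unit is C at 40/6; filling with it alone gives 2×40 = 80.
Optimal mix: 2×B → mass 14, value 90.

90 sci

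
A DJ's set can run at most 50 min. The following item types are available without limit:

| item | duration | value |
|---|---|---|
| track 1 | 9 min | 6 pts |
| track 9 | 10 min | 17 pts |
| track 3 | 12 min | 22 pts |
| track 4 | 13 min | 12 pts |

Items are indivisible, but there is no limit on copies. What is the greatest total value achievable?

Best value-per-unit is track 3 at 22/12, and filling with it alone uses duration 4×12=48. No mix of the others beats 4×22 = 88.

88 pts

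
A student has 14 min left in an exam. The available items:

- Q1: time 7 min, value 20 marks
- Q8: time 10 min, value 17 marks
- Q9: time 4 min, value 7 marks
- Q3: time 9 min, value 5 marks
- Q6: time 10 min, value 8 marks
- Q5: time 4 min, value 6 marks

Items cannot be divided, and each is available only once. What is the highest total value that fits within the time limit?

This is a 0/1 knapsack; check combinations near the capacity.
- Q1+Q9: time 7+4=11, value 20+7=27
- Q1+Q5: time 7+4=11, value 20+6=26
- Q8+Q9: time 10+4=14, value 17+7=24
- Q8+Q5: time 10+4=14, value 17+6=23
- Q1: time 7, value 20
Best: 27 marks.

27 marks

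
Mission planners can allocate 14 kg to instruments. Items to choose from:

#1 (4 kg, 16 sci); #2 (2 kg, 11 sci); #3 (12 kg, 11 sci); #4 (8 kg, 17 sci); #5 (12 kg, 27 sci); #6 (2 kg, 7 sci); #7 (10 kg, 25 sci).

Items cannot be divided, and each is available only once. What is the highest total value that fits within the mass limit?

44 sci

This is a 0/1 knapsack; check combinations near the capacity.
- #1+#2+#4: mass 4+2+8=14, value 16+11+17=44
- #2+#6+#7: mass 2+2+10=14, value 11+7+25=43
- #1+#7: mass 4+10=14, value 16+25=41
Best: 44 sci.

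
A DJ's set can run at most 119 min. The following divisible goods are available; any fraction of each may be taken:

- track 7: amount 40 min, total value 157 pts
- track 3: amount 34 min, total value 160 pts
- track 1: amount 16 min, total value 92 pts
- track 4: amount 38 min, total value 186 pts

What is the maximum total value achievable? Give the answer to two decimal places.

Take in order of value per unit:
- track 1 (92/16 per unit): all 16 → value 92, running total 92.00
- track 4 (186/38 per unit): all 38 → value 186, running total 278.00
- track 3 (160/34 per unit): all 34 → value 160, running total 438.00
- track 7 (157/40 per unit): 31 of 40 → value 31×157/40 = 121.6750, running total 559.68
Total 559.68.

559.68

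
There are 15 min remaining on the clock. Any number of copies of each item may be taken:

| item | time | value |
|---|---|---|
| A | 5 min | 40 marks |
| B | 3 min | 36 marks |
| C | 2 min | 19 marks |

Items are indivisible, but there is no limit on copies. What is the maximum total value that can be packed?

Best value-per-unit is B at 36/3, and filling with it alone uses time 5×3=15. No mix of the others beats 5×36 = 180.

180 marks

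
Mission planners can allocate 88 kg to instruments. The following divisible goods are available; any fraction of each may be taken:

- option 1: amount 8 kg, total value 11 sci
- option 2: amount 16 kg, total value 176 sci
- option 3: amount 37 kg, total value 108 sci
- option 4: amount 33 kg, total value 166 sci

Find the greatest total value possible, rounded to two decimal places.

452.75

Take in order of value per unit:
- option 2 (176/16 per unit): all 16 → value 176, running total 176.00
- option 4 (166/33 per unit): all 33 → value 166, running total 342.00
- option 3 (108/37 per unit): all 37 → value 108, running total 450.00
- option 1 (11/8 per unit): 2 of 8 → value 2×11/8 = 2.7500, running total 452.75
Total 452.75.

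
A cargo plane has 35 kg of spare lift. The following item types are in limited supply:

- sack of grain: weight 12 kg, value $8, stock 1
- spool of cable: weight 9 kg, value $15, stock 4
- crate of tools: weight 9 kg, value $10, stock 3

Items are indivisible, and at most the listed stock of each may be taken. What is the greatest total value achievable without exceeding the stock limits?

Top feasible selections:
- 3×spool of cable: weight 27, value 45
- 2×spool of cable + 1×crate of tools: weight 27, value 40
- 1×sack of grain + 2×spool of cable: weight 30, value 38
- 1×spool of cable + 2×crate of tools: weight 27, value 35
Best: $45.

$45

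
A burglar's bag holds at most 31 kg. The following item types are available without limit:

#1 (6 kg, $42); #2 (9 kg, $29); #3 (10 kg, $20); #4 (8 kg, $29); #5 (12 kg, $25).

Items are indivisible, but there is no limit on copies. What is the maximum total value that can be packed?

Best value-per-unit is #1 at 42/6, and filling with it alone uses weight 5×6=30. No mix of the others beats 5×42 = 210.

$210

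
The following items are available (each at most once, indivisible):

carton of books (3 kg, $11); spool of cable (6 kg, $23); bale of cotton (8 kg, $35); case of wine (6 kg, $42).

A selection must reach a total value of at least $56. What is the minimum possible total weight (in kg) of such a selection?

12

Subsets with value ≥ 56, sorted by total weight:
- spool of cable+case of wine: weight 12, value 65
- bale of cotton+case of wine: weight 14, value 77
- spool of cable+bale of cotton: weight 14, value 58
- carton of books+spool of cable+case of wine: weight 15, value 76
Minimum weight: 12 kg.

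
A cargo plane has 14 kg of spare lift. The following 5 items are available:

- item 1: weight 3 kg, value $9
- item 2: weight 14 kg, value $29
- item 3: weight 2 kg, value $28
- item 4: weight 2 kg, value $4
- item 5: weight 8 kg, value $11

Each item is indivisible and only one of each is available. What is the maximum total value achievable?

Check high-value combinations within 14 kg:
- item 1+item 3+item 5: weight 3+2+8=13, value 9+28+11=48
- item 3+item 4+item 5: weight 2+2+8=12, value 28+4+11=43
- item 1+item 3+item 4: weight 3+2+2=7, value 9+28+4=41
- item 3+item 5: weight 2+8=10, value 28+11=39
- item 1+item 3: weight 3+2=5, value 9+28=37
Best: $48.

$48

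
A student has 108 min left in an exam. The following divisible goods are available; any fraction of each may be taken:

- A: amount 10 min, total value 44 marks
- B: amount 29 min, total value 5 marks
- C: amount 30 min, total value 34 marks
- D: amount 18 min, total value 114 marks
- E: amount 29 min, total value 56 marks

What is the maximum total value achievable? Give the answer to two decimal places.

251.62

Take in order of value per unit:
- D (114/18 per unit): all 18 → value 114, running total 114.00
- A (44/10 per unit): all 10 → value 44, running total 158.00
- E (56/29 per unit): all 29 → value 56, running total 214.00
- C (34/30 per unit): all 30 → value 34, running total 248.00
- B (5/29 per unit): 21 of 29 → value 21×5/29 = 3.6207, running total 251.62
Total 251.62.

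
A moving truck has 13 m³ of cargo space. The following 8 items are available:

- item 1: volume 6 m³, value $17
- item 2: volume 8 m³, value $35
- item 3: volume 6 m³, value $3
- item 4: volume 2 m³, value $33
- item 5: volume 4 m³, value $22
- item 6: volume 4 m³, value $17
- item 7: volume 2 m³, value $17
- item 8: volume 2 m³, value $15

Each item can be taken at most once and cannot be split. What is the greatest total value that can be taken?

$89

This is a 0/1 knapsack; check combinations near the capacity.
- item 4+item 5+item 6+item 7: volume 2+4+4+2=12, value 33+22+17+17=89
- item 4+item 5+item 7+item 8: volume 2+4+2+2=10, value 33+22+17+15=87
- item 4+item 5+item 6+item 8: volume 2+4+4+2=12, value 33+22+17+15=87
- item 2+item 4+item 7: volume 8+2+2=12, value 35+33+17=85
- item 2+item 4+item 8: volume 8+2+2=12, value 35+33+15=83
Best: $89.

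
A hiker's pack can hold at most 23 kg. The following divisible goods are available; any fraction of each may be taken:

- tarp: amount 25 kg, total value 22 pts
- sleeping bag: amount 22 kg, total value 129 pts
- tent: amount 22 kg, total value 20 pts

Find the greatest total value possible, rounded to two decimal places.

129.91

Take in order of value per unit:
- sleeping bag (129/22 per unit): all 22 → value 129, running total 129.00
- tent (20/22 per unit): 1 of 22 → value 1×20/22 = 0.9091, running total 129.91
Total 129.91.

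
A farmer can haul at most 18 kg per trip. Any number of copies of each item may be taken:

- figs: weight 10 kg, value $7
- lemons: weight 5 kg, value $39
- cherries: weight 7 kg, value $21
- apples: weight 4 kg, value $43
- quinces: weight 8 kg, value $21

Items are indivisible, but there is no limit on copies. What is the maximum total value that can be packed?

Best value-per-unit is apples at 43/4, and filling with it alone uses weight 4×4=16. No mix of the others beats 4×43 = 172.

$172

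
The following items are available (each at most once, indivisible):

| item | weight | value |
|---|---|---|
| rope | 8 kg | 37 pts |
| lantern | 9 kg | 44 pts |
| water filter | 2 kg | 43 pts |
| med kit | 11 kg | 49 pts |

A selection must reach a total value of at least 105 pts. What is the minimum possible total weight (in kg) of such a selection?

19

Subsets with value ≥ 105, sorted by total weight:
- rope+lantern+water filter: weight 19, value 124
- rope+water filter+med kit: weight 21, value 129
- lantern+water filter+med kit: weight 22, value 136
Minimum weight: 19 kg.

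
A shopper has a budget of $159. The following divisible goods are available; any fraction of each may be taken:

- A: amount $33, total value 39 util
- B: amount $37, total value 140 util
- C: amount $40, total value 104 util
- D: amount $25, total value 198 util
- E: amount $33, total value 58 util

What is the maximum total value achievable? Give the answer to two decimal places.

Take in order of value per unit:
- D (198/25 per unit): all 25 → value 198, running total 198.00
- B (140/37 per unit): all 37 → value 140, running total 338.00
- C (104/40 per unit): all 40 → value 104, running total 442.00
- E (58/33 per unit): all 33 → value 58, running total 500.00
- A (39/33 per unit): 24 of 33 → value 24×39/33 = 28.3636, running total 528.36
Total 528.36.

528.36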